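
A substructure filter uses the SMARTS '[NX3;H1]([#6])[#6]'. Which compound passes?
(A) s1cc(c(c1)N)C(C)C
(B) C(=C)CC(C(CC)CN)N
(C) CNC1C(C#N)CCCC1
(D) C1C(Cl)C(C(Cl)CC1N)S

C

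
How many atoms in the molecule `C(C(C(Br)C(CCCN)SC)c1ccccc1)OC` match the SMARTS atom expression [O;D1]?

0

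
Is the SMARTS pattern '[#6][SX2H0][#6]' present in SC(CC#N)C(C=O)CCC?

No

The pattern [#6][SX2H0][#6] describes an aliphatic sulfur bridging two carbons with no H on the sulfur — a thioether.
The closest candidate here is a thiol (-SH), but the sulfur has H1, not H0 bridging two carbons. No other fragment satisfies the full query, so there is no match.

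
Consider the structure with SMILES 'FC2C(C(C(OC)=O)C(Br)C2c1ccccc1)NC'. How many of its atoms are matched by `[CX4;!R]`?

2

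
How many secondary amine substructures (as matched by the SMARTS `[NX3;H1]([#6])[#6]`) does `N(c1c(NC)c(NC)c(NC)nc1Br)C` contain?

4

[NX3;H1]([#6])[#6] is the SMARTS for a secondary amine: a trivalent nitrogen with one H, bonded to two carbons.
The molecule carries 4 separate instances of an N-methylamino group (-NHCH3) meeting every constraint; each maps to a distinct set of atoms, giving 4 matches.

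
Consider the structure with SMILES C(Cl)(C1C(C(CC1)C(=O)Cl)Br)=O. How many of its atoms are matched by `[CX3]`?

2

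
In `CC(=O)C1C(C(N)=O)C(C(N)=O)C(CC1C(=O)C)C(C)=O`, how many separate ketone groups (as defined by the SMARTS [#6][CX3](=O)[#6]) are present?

3

[#6][CX3](=O)[#6] is the SMARTS for a ketone: a carbonyl carbon (no H) flanked by two carbons.
The molecule carries 3 separate instances of an acetyl/ketone group (-C(=O)CH3) meeting every constraint; each maps to a distinct set of atoms, giving 3 matches.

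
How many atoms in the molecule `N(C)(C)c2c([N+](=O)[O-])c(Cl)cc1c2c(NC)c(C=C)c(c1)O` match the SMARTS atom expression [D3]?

10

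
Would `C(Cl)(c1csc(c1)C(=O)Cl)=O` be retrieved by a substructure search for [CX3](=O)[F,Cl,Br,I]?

Yes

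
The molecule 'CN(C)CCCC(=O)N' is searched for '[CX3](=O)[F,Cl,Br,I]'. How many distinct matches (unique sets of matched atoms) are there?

0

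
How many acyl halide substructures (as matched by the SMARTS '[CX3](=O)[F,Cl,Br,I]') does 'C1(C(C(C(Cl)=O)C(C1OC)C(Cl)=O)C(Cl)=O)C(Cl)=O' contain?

[CX3](=O)[F,Cl,Br,I] is the SMARTS for an acyl halide: a carbonyl carbon bonded to a halogen.
The molecule carries 4 separate instances of an acyl chloride (-C(=O)Cl) meeting every constraint; each maps to a distinct set of atoms, giving 4 matches.

4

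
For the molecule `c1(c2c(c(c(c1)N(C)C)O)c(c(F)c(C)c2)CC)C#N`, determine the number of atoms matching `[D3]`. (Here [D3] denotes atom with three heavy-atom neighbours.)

9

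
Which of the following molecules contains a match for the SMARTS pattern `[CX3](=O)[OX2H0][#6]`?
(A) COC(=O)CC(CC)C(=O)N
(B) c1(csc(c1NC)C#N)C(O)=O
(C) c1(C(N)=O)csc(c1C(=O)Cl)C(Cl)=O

A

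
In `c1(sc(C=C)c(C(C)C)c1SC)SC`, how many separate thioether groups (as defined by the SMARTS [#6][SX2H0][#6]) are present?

[#6][SX2H0][#6] is the SMARTS for a thioether: an aliphatic sulfur bridging two carbons with no H on the sulfur.
The molecule carries 2 separate instances of a methylthio ether (-SCH3) meeting every constraint; each maps to a distinct set of atoms, giving 2 matches.

2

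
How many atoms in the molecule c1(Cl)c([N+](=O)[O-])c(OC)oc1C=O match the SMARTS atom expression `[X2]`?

2

Check the 13 heavy atoms by environment: 1× o (aromatic, X2) → match; 4× c (aromatic, X3) → no; 1× N (charge +1, X3) → no; 1× O (charge -1, X1) → no; 2× O (X1) → no; 1× Cl (X1) → no; 1× C (X3) → no; 1× O (X2) → match; 1× C (X4) → no.
Summing the matching environments: 1 + 1 = 2 matching atoms.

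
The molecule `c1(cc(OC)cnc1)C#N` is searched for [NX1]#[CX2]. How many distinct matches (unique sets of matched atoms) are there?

[NX1]#[CX2] is the SMARTS for a nitrile: a nitrogen triple-bonded to a two-connected carbon.
Exactly one fragment in the molecule meets all constraints, giving 1 match.

1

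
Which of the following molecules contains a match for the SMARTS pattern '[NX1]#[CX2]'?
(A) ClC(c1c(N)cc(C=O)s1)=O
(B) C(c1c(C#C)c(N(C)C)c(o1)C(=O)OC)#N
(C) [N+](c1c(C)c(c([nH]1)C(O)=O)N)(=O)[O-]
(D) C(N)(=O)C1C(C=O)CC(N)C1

B

[NX1]#[CX2] describes a nitrogen triple-bonded to a two-connected carbon (a nitrile).
(A) has a primary amino group (-NH2) but the nitrogen is NX3 (three connections), not NX1 triple-bonded.
(B) contains a nitrile (-C#N), which satisfies every atom and bond constraint.
(C) has a primary amino group (-NH2) but the nitrogen is NX3 (three connections), not NX1 triple-bonded.
(D) has a primary amide (-C(=O)NH2) but the nitrogen is NX3, not NX1.
So the answer is (B).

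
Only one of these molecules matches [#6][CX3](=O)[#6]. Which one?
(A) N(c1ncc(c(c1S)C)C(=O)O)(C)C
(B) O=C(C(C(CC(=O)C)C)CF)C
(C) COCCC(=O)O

[#6][CX3](=O)[#6] describes a carbonyl carbon (no H) flanked by two carbons (a ketone).
(A) has a carboxylic acid group (-C(=O)OH) but one neighbour of the carbonyl carbon is O, not C.
(B) contains an acetyl/ketone group (-C(=O)CH3), which satisfies every atom and bond constraint.
(C) has a carboxylic acid group (-C(=O)OH) but one neighbour of the carbonyl carbon is O, not C.
So the answer is (B).

B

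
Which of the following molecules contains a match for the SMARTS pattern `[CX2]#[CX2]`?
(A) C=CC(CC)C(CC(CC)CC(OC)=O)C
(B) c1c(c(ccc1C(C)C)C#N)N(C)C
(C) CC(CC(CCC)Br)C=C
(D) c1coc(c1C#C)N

[CX2]#[CX2] describes a carbon-carbon triple bond (an alkyne).
(A) has a vinyl group (-CH=CH2) but the C=C is a double bond; both carbons are CX3, not CX2.
(B) has a nitrile (-C#N) but the triple bond is C#N, not C#C.
(C) has a vinyl group (-CH=CH2) but the C=C is a double bond; both carbons are CX3, not CX2.
(D) contains an ethynyl group (-C#CH), which satisfies every atom and bond constraint.
So the answer is (D).

D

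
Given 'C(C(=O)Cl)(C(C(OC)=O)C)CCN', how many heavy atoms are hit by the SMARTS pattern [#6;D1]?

The query [#6;D1] means: carbon bonded to exactly one heavy atom.
Check the 13 heavy atoms by environment: 2× C (D1) → match; 4× C (D3) → no; 2× C (D2) → no; 2× O (D1) → no; 1× Cl (D1) → no; 1× O (D2) → no; 1× N (D1) → no.
That gives 2 matching atoms.

2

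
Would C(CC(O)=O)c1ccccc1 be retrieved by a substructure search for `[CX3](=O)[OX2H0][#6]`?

The pattern [CX3](=O)[OX2H0][#6] describes a carbonyl carbon bonded to an oxygen that is itself bonded to carbon (no H on that O) — an ester.
The closest candidate here is a carboxylic acid group (-C(=O)OH), but the singly-bonded O carries H (OX2H1, not H0). No other fragment satisfies the full query, so there is no match.

No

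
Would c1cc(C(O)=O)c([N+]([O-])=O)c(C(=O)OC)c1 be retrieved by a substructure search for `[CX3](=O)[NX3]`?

The pattern [CX3](=O)[NX3] describes a carbonyl carbon bonded to a trivalent nitrogen — an amide.
The closest candidate here is a carboxylic acid group (-C(=O)OH), but the carbonyl is bonded to O, not to an NX3 nitrogen. No other fragment satisfies the full query, so there is no match.

No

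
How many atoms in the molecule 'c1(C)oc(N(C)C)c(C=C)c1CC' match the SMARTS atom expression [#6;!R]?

7

The query [#6;!R] means: carbon not in any ring.
Check the 13 heavy atoms by environment: 1× o (aromatic, in 5-ring) → no; 4× c (aromatic, in 5-ring) → no; 7× C (acyclic) → match; 1× N (acyclic) → no.
That gives 7 matching atoms.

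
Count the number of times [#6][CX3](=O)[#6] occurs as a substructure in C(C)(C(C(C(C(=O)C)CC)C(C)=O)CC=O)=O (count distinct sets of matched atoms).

[#6][CX3](=O)[#6] is the SMARTS for a ketone: a carbonyl carbon (no H) flanked by two carbons.
The molecule carries 3 separate instances of an acetyl/ketone group (-C(=O)CH3) meeting every constraint; each maps to a distinct set of atoms, giving 3 matches.

3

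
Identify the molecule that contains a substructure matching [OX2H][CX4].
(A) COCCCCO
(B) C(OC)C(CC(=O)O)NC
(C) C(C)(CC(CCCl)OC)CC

A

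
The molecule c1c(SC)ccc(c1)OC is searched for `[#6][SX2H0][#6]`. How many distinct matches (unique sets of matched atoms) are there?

1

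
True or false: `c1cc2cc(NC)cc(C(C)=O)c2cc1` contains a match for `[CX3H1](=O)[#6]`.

The pattern [CX3H1](=O)[#6] describes an sp2 carbon with one H, double-bonded to O and single-bonded to carbon — an aldehyde.
The closest candidate here is an acetyl/ketone group (-C(=O)CH3), but the carbonyl carbon has H0 (two carbon neighbours), not H1. No other fragment satisfies the full query, so there is no match.

False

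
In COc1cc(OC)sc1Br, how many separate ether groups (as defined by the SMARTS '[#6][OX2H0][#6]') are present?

2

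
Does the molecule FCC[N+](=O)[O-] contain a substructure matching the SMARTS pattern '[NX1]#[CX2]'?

The pattern [NX1]#[CX2] describes a nitrogen triple-bonded to a two-connected carbon — a nitrile.
The closest candidate here is a nitro group (-[N+](=O)[O-]), but there is no C#N triple bond. No other fragment satisfies the full query, so there is no match.

No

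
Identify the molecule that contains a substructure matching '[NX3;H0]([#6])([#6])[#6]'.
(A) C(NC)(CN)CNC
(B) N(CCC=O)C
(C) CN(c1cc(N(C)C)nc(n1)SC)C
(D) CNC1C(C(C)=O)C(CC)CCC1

[NX3;H0]([#6])([#6])[#6] describes a trivalent nitrogen with no H, bonded to three carbons (a tertiary amine).
(A) has an N-methylamino group (-NHCH3) but the nitrogen still has one H (H1), not H0.
(B) has an N-methylamino group (-NHCH3) but the nitrogen still has one H (H1), not H0.
(C) contains a dimethylamino group (-N(CH3)2), which satisfies every atom and bond constraint.
(D) has an N-methylamino group (-NHCH3) but the nitrogen still has one H (H1), not H0.
So the answer is (C).

C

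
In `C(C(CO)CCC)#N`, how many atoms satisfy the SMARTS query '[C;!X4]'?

Check the 8 heavy atoms by environment: 5× C (X4) → no; 1× C (X2) → match; 1× N (X1) → no; 1× O (X2) → no.
That gives 1 matching atom.

1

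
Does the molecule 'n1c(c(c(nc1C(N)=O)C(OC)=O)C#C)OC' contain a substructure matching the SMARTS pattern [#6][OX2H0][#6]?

The pattern [#6][OX2H0][#6] describes an aliphatic oxygen bridging two carbons with no H on the oxygen — an ether.
The molecule carries a methoxy ether (-OCH3), whose atoms satisfy every constraint of the query, so the pattern matches.

Yes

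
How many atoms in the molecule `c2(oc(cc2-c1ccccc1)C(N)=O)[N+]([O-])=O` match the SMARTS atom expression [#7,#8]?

6

Check the 17 heavy atoms by environment: 1× o (aromatic) → match; 10× c (aromatic) → no; 1× C → no; 2× O → match; 1× N → match; 1× N (charge +1) → match; 1× O (charge -1) → match.
Summing the matching environments: 1 + 2 + 1 + 1 + 1 = 6 matching atoms.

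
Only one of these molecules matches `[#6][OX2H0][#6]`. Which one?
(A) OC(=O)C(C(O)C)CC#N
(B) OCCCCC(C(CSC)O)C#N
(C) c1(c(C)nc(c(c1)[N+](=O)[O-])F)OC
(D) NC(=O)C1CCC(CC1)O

C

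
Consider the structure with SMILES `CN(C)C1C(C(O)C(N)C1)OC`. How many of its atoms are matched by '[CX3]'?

Check the 12 heavy atoms by environment: 8× C (X4) → no; 2× N (X3) → no; 2× O (X2) → no.
No environment satisfies the query, so 0 matching atoms.

0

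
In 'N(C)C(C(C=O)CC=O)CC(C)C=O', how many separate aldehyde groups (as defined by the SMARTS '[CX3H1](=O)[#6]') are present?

[CX3H1](=O)[#6] is the SMARTS for an aldehyde: an sp2 carbon with one H, double-bonded to O and single-bonded to carbon.
The molecule carries 3 separate instances of an aldehyde (-CHO) meeting every constraint; each maps to a distinct set of atoms, giving 3 matches.

3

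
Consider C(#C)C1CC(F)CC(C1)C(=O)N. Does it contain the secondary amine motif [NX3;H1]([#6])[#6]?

The pattern [NX3;H1]([#6])[#6] describes a trivalent nitrogen with one H, bonded to two carbons — a secondary amine.
The closest candidate here is a primary amide (-C(=O)NH2), but the -C(=O)NH2 nitrogen has H2, not H1. No other fragment satisfies the full query, so there is no match.

No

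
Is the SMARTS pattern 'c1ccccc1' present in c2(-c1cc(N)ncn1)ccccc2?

Yes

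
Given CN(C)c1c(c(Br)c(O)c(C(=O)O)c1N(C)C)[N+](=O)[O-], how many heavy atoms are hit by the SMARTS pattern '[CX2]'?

The query [CX2] means: C with X2: aliphatic carbon with exactly 2 total connections.
Check the 20 heavy atoms by environment: 6× c (aromatic, X3) → no; 2× N (X3) → no; 4× C (X4) → no; 1× Br (X1) → no; 1× N (charge +1, X3) → no; 1× O (charge -1, X1) → no; 2× O (X1) → no; 1× C (X3) → no; 2× O (X2) → no.
No environment satisfies the query, so 0 matching atoms.

0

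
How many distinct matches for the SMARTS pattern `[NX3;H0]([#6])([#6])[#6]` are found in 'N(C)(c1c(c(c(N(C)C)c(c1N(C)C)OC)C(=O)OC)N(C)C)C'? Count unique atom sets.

4

[NX3;H0]([#6])([#6])[#6] is the SMARTS for a tertiary amine: a trivalent nitrogen with no H, bonded to three carbons.
The molecule carries 4 separate instances of a dimethylamino group (-N(CH3)2) meeting every constraint; each maps to a distinct set of atoms, giving 4 matches.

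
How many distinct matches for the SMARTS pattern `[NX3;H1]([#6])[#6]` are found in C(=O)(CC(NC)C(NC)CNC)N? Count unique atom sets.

3

[NX3;H1]([#6])[#6] is the SMARTS for a secondary amine: a trivalent nitrogen with one H, bonded to two carbons.
The molecule carries 3 separate instances of an N-methylamino group (-NHCH3) meeting every constraint; each maps to a distinct set of atoms, giving 3 matches.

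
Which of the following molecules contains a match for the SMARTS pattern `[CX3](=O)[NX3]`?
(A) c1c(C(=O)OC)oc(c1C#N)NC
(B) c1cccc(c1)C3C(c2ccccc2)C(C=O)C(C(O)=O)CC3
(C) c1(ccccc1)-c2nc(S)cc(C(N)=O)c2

[CX3](=O)[NX3] describes a carbonyl carbon bonded to a trivalent nitrogen (an amide).
(A) has a methyl-ester group (-C(=O)OCH3) but the carbonyl is bonded to O, not to an NX3 nitrogen.
(B) has a carboxylic acid group (-C(=O)OH) but the carbonyl is bonded to O, not to an NX3 nitrogen.
(C) contains a primary amide (-C(=O)NH2), which satisfies every atom and bond constraint.
So the answer is (C).

C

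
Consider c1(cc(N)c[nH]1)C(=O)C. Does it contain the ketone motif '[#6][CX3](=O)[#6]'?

The pattern [#6][CX3](=O)[#6] describes a carbonyl carbon (no H) flanked by two carbons — a ketone.
The molecule carries an acetyl/ketone group (-C(=O)CH3), whose atoms satisfy every constraint of the query, so the pattern matches.

Yes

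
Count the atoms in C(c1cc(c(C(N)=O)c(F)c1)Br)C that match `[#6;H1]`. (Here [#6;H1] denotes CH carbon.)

The query [#6;H1] means: any carbon bearing exactly one hydrogen.
Check the 13 heavy atoms by environment: 4× c (aromatic, H0) → no; 2× c (aromatic, H1) → match; 1× C (H0) → no; 1× O (H0) → no; 1× N (H2) → no; 1× C (H2) → no; 1× C (H3) → no; 1× F (H0) → no; 1× Br (H0) → no.
That gives 2 matching atoms.

2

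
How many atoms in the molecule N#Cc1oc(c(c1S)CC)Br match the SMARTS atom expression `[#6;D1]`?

Check the 11 heavy atoms by environment: 1× o (aromatic, D2) → no; 4× c (aromatic, D3) → no; 2× C (D2) → no; 1× C (D1) → match; 1× S (D1) → no; 1× Br (D1) → no; 1× N (D1) → no.
That gives 1 matching atom.

1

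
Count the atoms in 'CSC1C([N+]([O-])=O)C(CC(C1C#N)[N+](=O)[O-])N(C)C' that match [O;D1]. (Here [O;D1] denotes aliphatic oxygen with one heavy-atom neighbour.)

4

Check the 19 heavy atoms by environment: 5× C (D3) → no; 2× C (D2) → no; 1× S (D2) → no; 3× C (D1) → no; 2× N (charge +1, D3) → no; 2× O (charge -1, D1) → match; 2× O (D1) → match; 1× N (D1) → no; 1× N (D3) → no.
Summing the matching environments: 2 + 2 = 4 matching atoms.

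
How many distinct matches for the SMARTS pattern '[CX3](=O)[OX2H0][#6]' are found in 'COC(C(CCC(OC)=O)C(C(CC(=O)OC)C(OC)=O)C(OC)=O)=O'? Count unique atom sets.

[CX3](=O)[OX2H0][#6] is the SMARTS for an ester: a carbonyl carbon bonded to an oxygen that is itself bonded to carbon (no H on that O).
The molecule carries 5 separate instances of a methyl-ester group (-C(=O)OCH3) meeting every constraint; each maps to a distinct set of atoms, giving 5 matches.

5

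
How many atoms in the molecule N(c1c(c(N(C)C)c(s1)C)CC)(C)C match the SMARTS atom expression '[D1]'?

6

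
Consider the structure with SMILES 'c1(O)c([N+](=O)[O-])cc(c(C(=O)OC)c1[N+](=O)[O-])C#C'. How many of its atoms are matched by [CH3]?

1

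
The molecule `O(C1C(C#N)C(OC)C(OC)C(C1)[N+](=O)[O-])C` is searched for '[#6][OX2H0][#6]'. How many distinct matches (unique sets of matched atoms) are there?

3

[#6][OX2H0][#6] is the SMARTS for an ether: an aliphatic oxygen bridging two carbons with no H on the oxygen.
The molecule carries 3 separate instances of a methoxy ether (-OCH3) meeting every constraint; each maps to a distinct set of atoms, giving 3 matches.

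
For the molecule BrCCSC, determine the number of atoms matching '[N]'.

The query [N] means: uppercase N matches aliphatic (non-aromatic) nitrogen only.
Check the 5 heavy atoms by environment: 3× C → no; 1× Br → no; 1× S → no.
No environment satisfies the query, so 0 matching atoms.

0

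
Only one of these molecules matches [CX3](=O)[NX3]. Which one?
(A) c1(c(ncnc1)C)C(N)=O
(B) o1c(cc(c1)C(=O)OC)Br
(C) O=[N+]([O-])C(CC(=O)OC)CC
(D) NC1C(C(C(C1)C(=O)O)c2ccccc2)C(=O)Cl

A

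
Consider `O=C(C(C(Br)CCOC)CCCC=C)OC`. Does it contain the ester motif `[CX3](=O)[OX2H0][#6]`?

Yes

The pattern [CX3](=O)[OX2H0][#6] describes a carbonyl carbon bonded to an oxygen that is itself bonded to carbon (no H on that O) — an ester.
The molecule carries a methyl-ester group (-C(=O)OCH3), whose atoms satisfy every constraint of the query, so the pattern matches.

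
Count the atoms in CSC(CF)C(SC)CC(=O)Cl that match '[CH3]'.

Check the 12 heavy atoms by environment: 2× C (H2) → no; 2× C (H1) → no; 2× S (H0) → no; 2× C (H3) → match; 1× F (H0) → no; 1× C (H0) → no; 1× O (H0) → no; 1× Cl (H0) → no.
That gives 2 matching atoms.

2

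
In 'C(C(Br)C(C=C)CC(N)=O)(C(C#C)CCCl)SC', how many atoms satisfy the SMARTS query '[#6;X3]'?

3

The query [#6;X3] means: any carbon (aromatic or not) with three total connections.
Check the 18 heavy atoms by environment: 8× C (X4) → no; 1× Br (X1) → no; 2× C (X2) → no; 3× C (X3) → match; 1× O (X1) → no; 1× N (X3) → no; 1× S (X2) → no; 1× Cl (X1) → no.
That gives 3 matching atoms.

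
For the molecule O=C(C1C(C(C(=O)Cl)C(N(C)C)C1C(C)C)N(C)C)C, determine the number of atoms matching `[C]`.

15

The query [C] means: uppercase C matches aliphatic (non-aromatic) carbon only.
Check the 20 heavy atoms by environment: 15× C → match; 2× O → no; 1× Cl → no; 2× N → no.
That gives 15 matching atoms.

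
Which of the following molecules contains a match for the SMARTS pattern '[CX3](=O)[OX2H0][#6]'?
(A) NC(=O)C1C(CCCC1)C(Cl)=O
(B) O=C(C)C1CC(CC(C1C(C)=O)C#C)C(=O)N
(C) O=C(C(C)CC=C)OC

C

[CX3](=O)[OX2H0][#6] describes a carbonyl carbon bonded to an oxygen that is itself bonded to carbon (no H on that O) (an ester).
(A) has a primary amide (-C(=O)NH2) but the carbonyl is bonded to N, not to an O-C linkage.
(B) has a primary amide (-C(=O)NH2) but the carbonyl is bonded to N, not to an O-C linkage.
(C) contains a methyl-ester group (-C(=O)OCH3), which satisfies every atom and bond constraint.
So the answer is (C).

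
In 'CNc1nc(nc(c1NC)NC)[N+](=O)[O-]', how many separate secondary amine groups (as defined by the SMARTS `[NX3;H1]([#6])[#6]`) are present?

[NX3;H1]([#6])[#6] is the SMARTS for a secondary amine: a trivalent nitrogen with one H, bonded to two carbons.
The molecule carries 3 separate instances of an N-methylamino group (-NHCH3) meeting every constraint; each maps to a distinct set of atoms, giving 3 matches.

3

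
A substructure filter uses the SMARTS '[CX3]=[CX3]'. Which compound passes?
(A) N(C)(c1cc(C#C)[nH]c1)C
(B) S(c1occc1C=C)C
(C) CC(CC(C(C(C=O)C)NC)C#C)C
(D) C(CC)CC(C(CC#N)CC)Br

B

[CX3]=[CX3] describes a non-aromatic C=C double bond between two sp2 carbons (an alkene).
(A) has an ethynyl group (-C#CH) but the C-C bond is a triple bond, not a double bond.
(B) contains a vinyl group (-CH=CH2), which satisfies every atom and bond constraint.
(C) has an ethynyl group (-C#CH) but the C-C bond is a triple bond, not a double bond.
(D) has an ethyl group (-CH2CH3) but its C-C bond is a single bond between CX4 carbons, not CX3=CX3.
So the answer is (B).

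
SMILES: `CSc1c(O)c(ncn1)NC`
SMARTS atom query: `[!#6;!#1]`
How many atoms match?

5

The query [!#6;!#1] means: not carbon and not hydrogen — any heteroatom.
Check the 11 heavy atoms by environment: 2× n (aromatic) → match; 4× c (aromatic) → no; 1× O → match; 1× N → match; 2× C → no; 1× S → match.
Summing the matching environments: 2 + 1 + 1 + 1 = 5 matching atoms.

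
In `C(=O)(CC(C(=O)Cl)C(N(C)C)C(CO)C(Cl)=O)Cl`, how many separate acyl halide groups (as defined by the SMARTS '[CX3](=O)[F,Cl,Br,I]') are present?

3

[CX3](=O)[F,Cl,Br,I] is the SMARTS for an acyl halide: a carbonyl carbon bonded to a halogen.
The molecule carries 3 separate instances of an acyl chloride (-C(=O)Cl) meeting every constraint; each maps to a distinct set of atoms, giving 3 matches.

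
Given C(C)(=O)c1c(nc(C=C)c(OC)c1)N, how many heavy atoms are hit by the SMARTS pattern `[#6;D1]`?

3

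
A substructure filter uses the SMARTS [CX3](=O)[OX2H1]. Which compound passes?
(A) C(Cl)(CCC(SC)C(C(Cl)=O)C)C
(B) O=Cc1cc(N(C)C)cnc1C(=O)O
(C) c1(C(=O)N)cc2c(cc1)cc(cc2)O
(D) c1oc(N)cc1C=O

[CX3](=O)[OX2H1] describes an sp2 carbon double-bonded to O and single-bonded to an -OH oxygen (a carboxylic acid).
(A) has an acyl chloride (-C(=O)Cl) but the carbonyl is bonded to Cl, not to an -OH oxygen.
(B) contains a carboxylic acid group (-C(=O)OH), which satisfies every atom and bond constraint.
(C) has a primary amide (-C(=O)NH2) but the carbonyl is bonded to N, not to an -OH oxygen.
(D) has an aldehyde (-CHO) but there is no singly-bonded oxygen on the carbonyl carbon.
So the answer is (B).

B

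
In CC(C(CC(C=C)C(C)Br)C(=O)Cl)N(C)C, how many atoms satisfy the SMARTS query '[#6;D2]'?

2

Check the 16 heavy atoms by environment: 5× C (D1) → no; 5× C (D3) → no; 2× C (D2) → match; 1× Br (D1) → no; 1× N (D3) → no; 1× O (D1) → no; 1× Cl (D1) → no.
That gives 2 matching atoms.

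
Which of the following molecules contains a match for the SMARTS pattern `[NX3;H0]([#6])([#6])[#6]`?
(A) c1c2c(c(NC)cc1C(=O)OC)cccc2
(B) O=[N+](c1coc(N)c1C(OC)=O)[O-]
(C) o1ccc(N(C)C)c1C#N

C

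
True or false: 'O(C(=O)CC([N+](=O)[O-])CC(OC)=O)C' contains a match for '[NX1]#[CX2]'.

False

The pattern [NX1]#[CX2] describes a nitrogen triple-bonded to a two-connected carbon — a nitrile.
The closest candidate here is a nitro group (-[N+](=O)[O-]), but there is no C#N triple bond. No other fragment satisfies the full query, so there is no match.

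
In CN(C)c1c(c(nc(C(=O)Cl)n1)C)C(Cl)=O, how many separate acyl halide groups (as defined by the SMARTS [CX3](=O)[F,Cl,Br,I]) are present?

[CX3](=O)[F,Cl,Br,I] is the SMARTS for an acyl halide: a carbonyl carbon bonded to a halogen.
The molecule carries 2 separate instances of an acyl chloride (-C(=O)Cl) meeting every constraint; each maps to a distinct set of atoms, giving 2 matches.

2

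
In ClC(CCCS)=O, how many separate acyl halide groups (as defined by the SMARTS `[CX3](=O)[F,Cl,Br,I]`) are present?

[CX3](=O)[F,Cl,Br,I] is the SMARTS for an acyl halide: a carbonyl carbon bonded to a halogen.
Exactly one fragment in the molecule meets all constraints, giving 1 match.

1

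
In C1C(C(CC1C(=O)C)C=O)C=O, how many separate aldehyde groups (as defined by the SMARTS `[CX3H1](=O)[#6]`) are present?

[CX3H1](=O)[#6] is the SMARTS for an aldehyde: an sp2 carbon with one H, double-bonded to O and single-bonded to carbon.
The molecule carries 2 separate instances of an aldehyde (-CHO) meeting every constraint; each maps to a distinct set of atoms, giving 2 matches.

2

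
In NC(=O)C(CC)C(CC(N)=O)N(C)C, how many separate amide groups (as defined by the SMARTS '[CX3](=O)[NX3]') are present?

2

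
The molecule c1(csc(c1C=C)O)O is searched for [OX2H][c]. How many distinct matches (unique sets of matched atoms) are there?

2

[OX2H][c] is the SMARTS for a phenol: a hydroxyl oxygen attached to an aromatic carbon.
The molecule carries 2 separate instances of a hydroxyl group (-OH) meeting every constraint; each maps to a distinct set of atoms, giving 2 matches.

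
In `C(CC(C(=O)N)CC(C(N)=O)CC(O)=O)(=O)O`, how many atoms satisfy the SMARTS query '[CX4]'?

The query [CX4] means: C with X4: aliphatic carbon with exactly 4 total connections (bonds + H).
Check the 17 heavy atoms by environment: 5× C (X4) → match; 4× C (X3) → no; 4× O (X1) → no; 2× O (X2) → no; 2× N (X3) → no.
That gives 5 matching atoms.

5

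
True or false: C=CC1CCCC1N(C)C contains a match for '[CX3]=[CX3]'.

True

The pattern [CX3]=[CX3] describes a non-aromatic C=C double bond between two sp2 carbons — an alkene.
The molecule carries a vinyl group (-CH=CH2), whose atoms satisfy every constraint of the query, so the pattern matches.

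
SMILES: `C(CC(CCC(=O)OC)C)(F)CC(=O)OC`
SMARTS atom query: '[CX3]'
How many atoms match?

2

The query [CX3] means: C with X3: aliphatic carbon with exactly 3 total connections.
Check the 16 heavy atoms by environment: 9× C (X4) → no; 2× C (X3) → match; 2× O (X1) → no; 2× O (X2) → no; 1× F (X1) → no.
That gives 2 matching atoms.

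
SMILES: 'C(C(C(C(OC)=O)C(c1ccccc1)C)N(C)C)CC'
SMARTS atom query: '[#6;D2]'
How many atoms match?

Check the 20 heavy atoms by environment: 5× C (D1) → no; 4× C (D3) → no; 2× C (D2) → match; 1× O (D1) → no; 1× O (D2) → no; 1× N (D3) → no; 1× c (aromatic, D3) → no; 5× c (aromatic, D2) → match.
Summing the matching environments: 2 + 5 = 7 matching atoms.

7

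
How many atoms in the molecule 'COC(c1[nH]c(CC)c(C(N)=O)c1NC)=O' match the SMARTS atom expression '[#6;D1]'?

3

The query [#6;D1] means: carbon bonded to exactly one heavy atom.
Check the 16 heavy atoms by environment: 1× n (aromatic, D2) → no; 4× c (aromatic, D3) → no; 2× C (D3) → no; 2× O (D1) → no; 1× O (D2) → no; 3× C (D1) → match; 1× N (D1) → no; 1× N (D2) → no; 1× C (D2) → no.
That gives 3 matching atoms.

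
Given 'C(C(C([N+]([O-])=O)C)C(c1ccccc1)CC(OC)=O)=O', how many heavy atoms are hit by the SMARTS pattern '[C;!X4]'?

2

Check the 20 heavy atoms by environment: 6× C (X4) → no; 2× C (X3) → match; 3× O (X1) → no; 1× O (X2) → no; 1× N (charge +1, X3) → no; 1× O (charge -1, X1) → no; 6× c (aromatic, X3) → no.
That gives 2 matching atoms.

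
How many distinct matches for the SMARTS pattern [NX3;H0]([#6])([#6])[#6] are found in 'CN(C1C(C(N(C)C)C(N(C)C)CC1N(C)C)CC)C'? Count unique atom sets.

[NX3;H0]([#6])([#6])[#6] is the SMARTS for a tertiary amine: a trivalent nitrogen with no H, bonded to three carbons.
The molecule carries 4 separate instances of a dimethylamino group (-N(CH3)2) meeting every constraint; each maps to a distinct set of atoms, giving 4 matches.

4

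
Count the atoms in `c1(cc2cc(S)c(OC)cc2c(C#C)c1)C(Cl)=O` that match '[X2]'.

4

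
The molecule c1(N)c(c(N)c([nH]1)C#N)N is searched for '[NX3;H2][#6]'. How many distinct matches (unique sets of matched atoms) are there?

3

[NX3;H2][#6] is the SMARTS for a primary amine: a trivalent nitrogen with two H attached to carbon.
The molecule carries 3 separate instances of a primary amino group (-NH2) meeting every constraint; each maps to a distinct set of atoms, giving 3 matches.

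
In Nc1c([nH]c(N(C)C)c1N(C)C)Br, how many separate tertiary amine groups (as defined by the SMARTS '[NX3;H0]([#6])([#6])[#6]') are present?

[NX3;H0]([#6])([#6])[#6] is the SMARTS for a tertiary amine: a trivalent nitrogen with no H, bonded to three carbons.
The molecule carries 2 separate instances of a dimethylamino group (-N(CH3)2) meeting every constraint; each maps to a distinct set of atoms, giving 2 matches.

2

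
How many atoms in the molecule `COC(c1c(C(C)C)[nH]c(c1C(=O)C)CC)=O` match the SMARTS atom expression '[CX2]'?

0

The query [CX2] means: C with X2: aliphatic carbon with exactly 2 total connections.
Check the 17 heavy atoms by environment: 1× n (aromatic, X3) → no; 4× c (aromatic, X3) → no; 7× C (X4) → no; 2× C (X3) → no; 2× O (X1) → no; 1× O (X2) → no.
No environment satisfies the query, so 0 matching atoms.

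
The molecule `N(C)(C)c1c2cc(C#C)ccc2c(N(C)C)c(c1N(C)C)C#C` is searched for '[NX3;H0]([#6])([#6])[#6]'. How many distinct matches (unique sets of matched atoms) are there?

3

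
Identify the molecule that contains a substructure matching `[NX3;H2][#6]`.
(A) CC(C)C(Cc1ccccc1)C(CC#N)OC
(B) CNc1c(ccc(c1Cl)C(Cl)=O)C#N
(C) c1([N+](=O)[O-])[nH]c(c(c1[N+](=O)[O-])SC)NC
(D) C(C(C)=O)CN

D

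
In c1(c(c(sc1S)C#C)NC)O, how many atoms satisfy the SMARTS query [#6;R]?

4

Check the 11 heavy atoms by environment: 1× s (aromatic, in 5-ring) → no; 4× c (aromatic, in 5-ring) → match; 1× S (acyclic) → no; 1× N (acyclic) → no; 3× C (acyclic) → no; 1× O (acyclic) → no.
That gives 4 matching atoms.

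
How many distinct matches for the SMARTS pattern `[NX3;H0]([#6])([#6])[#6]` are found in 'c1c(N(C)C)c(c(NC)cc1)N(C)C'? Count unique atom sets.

[NX3;H0]([#6])([#6])[#6] is the SMARTS for a tertiary amine: a trivalent nitrogen with no H, bonded to three carbons.
The molecule carries 2 separate instances of a dimethylamino group (-N(CH3)2) meeting every constraint; each maps to a distinct set of atoms, giving 2 matches.

2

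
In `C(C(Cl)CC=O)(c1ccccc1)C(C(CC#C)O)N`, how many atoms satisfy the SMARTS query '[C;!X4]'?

3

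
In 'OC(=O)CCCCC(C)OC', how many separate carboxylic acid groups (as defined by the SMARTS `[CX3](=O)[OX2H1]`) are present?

1

[CX3](=O)[OX2H1] is the SMARTS for a carboxylic acid: an sp2 carbon double-bonded to O and single-bonded to an -OH oxygen.
Exactly one fragment in the molecule meets all constraints, giving 1 match.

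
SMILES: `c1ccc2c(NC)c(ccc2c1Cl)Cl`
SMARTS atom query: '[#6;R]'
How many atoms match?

Check the 14 heavy atoms by environment: 10× c (aromatic, in 6-ring) → match; 2× Cl (acyclic) → no; 1× N (acyclic) → no; 1× C (acyclic) → no.
That gives 10 matching atoms.

10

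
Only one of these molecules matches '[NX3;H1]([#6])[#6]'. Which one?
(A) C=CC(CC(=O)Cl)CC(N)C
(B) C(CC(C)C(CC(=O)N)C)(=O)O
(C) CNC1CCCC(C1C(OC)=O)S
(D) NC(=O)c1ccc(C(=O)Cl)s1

C

[NX3;H1]([#6])[#6] describes a trivalent nitrogen with one H, bonded to two carbons (a secondary amine).
(A) has a primary amino group (-NH2) but the nitrogen has H2 and only one carbon neighbour.
(B) has a primary amide (-C(=O)NH2) but the -C(=O)NH2 nitrogen has H2, not H1.
(C) contains an N-methylamino group (-NHCH3), which satisfies every atom and bond constraint.
(D) has a primary amide (-C(=O)NH2) but the -C(=O)NH2 nitrogen has H2, not H1.
So the answer is (C).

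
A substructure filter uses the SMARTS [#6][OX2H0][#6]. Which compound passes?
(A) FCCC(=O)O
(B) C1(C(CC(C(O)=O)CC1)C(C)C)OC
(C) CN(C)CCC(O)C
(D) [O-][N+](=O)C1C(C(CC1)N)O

B

[#6][OX2H0][#6] describes an aliphatic oxygen bridging two carbons with no H on the oxygen (an ether).
(A) has a carboxylic acid group (-C(=O)OH) but the -OH oxygen has H1; the =O is OX1, not OX2.
(B) contains a methoxy ether (-OCH3), which satisfies every atom and bond constraint.
(C) has a hydroxyl group (-OH) but the oxygen has H1, not H0 bridging two carbons.
(D) has a hydroxyl group (-OH) but the oxygen has H1, not H0 bridging two carbons.
So the answer is (B).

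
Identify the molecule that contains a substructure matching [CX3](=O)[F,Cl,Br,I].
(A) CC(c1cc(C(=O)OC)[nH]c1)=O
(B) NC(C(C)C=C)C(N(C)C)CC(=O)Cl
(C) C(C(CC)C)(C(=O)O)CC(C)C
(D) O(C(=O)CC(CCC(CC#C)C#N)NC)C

B

[CX3](=O)[F,Cl,Br,I] describes a carbonyl carbon bonded to a halogen (an acyl halide).
(A) has a methyl-ester group (-C(=O)OCH3) but the carbonyl is bonded to -O-C, not to a halogen.
(B) contains an acyl chloride (-C(=O)Cl), which satisfies every atom and bond constraint.
(C) has a carboxylic acid group (-C(=O)OH) but the carbonyl is bonded to -OH, not to a halogen.
(D) has a methyl-ester group (-C(=O)OCH3) but the carbonyl is bonded to -O-C, not to a halogen.
So the answer is (B).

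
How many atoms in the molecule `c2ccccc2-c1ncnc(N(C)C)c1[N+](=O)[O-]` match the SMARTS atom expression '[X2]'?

2

Check the 18 heavy atoms by environment: 2× n (aromatic, X2) → match; 10× c (aromatic, X3) → no; 1× N (X3) → no; 2× C (X4) → no; 1× N (charge +1, X3) → no; 1× O (charge -1, X1) → no; 1× O (X1) → no.
That gives 2 matching atoms.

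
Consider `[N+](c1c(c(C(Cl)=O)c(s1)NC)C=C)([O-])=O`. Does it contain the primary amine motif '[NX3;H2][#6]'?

The pattern [NX3;H2][#6] describes a trivalent nitrogen with two H attached to carbon — a primary amine.
The closest candidate here is a nitro group (-[N+](=O)[O-]), but the nitrogen is [N+] with no H, not NX3H2. No other fragment satisfies the full query, so there is no match.

No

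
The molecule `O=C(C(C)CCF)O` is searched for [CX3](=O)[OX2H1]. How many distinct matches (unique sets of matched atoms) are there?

1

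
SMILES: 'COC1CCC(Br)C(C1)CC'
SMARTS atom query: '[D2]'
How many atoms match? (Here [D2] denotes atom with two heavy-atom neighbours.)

5

Check the 11 heavy atoms by environment: 4× C (D2) → match; 3× C (D3) → no; 2× C (D1) → no; 1× O (D2) → match; 1× Br (D1) → no.
Summing the matching environments: 4 + 1 = 5 matching atoms.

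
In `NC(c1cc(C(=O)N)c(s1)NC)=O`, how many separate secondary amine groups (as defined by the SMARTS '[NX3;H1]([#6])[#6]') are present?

1

[NX3;H1]([#6])[#6] is the SMARTS for a secondary amine: a trivalent nitrogen with one H, bonded to two carbons.
Exactly one fragment in the molecule meets all constraints, giving 1 match.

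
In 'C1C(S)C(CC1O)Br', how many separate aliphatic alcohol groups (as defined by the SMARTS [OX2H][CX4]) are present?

1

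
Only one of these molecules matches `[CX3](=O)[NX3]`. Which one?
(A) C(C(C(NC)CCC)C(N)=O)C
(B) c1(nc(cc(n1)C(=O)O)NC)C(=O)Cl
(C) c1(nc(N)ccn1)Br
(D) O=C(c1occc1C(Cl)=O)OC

[CX3](=O)[NX3] describes a carbonyl carbon bonded to a trivalent nitrogen (an amide).
(A) contains a primary amide (-C(=O)NH2), which satisfies every atom and bond constraint.
(B) has a carboxylic acid group (-C(=O)OH) but the carbonyl is bonded to O, not to an NX3 nitrogen.
(C) has a primary amino group (-NH2) but the -NH2 is not attached to a carbonyl carbon.
(D) has a methyl-ester group (-C(=O)OCH3) but the carbonyl is bonded to O, not to an NX3 nitrogen.
So the answer is (A).

A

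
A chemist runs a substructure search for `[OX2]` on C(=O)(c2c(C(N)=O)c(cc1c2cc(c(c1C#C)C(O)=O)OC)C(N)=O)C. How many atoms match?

2

The query [OX2] means: aliphatic oxygen with two total connections — ether, hydroxyl, or ester single-bond O.
Check the 26 heavy atoms by environment: 10× c (aromatic, X3) → no; 4× C (X3) → no; 4× O (X1) → no; 2× C (X4) → no; 2× N (X3) → no; 2× O (X2) → match; 2× C (X2) → no.
That gives 2 matching atoms.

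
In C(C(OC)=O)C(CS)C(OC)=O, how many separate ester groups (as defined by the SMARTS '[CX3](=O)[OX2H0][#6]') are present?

[CX3](=O)[OX2H0][#6] is the SMARTS for an ester: a carbonyl carbon bonded to an oxygen that is itself bonded to carbon (no H on that O).
The molecule carries 2 separate instances of a methyl-ester group (-C(=O)OCH3) meeting every constraint; each maps to a distinct set of atoms, giving 2 matches.

2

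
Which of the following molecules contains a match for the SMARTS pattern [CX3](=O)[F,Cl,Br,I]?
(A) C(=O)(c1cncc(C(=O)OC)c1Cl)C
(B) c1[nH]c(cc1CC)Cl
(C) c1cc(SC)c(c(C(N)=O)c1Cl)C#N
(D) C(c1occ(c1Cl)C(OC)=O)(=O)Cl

D

[CX3](=O)[F,Cl,Br,I] describes a carbonyl carbon bonded to a halogen (an acyl halide).
(A) has a methyl-ester group (-C(=O)OCH3) but the carbonyl is bonded to -O-C, not to a halogen.
(B) has a chloro substituent but the Cl is not on a carbonyl carbon.
(C) has a chloro substituent but the Cl is not on a carbonyl carbon.
(D) contains an acyl chloride (-C(=O)Cl), which satisfies every atom and bond constraint.
So the answer is (D).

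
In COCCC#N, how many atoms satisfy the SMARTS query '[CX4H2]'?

The query [CX4H2] means: sp3 carbon (X4) with exactly two hydrogens.
Check the 6 heavy atoms by environment: 2× C (H2, X4) → match; 1× C (H0, X2) → no; 1× N (H0, X1) → no; 1× O (H0, X2) → no; 1× C (H3, X4) → no.
That gives 2 matching atoms.

2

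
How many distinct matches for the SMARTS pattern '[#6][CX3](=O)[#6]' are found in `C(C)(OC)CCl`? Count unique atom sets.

[#6][CX3](=O)[#6] is the SMARTS for a ketone: a carbonyl carbon (no H) flanked by two carbons.
No fragment in the molecule satisfies every constraint, giving 0 matches.

0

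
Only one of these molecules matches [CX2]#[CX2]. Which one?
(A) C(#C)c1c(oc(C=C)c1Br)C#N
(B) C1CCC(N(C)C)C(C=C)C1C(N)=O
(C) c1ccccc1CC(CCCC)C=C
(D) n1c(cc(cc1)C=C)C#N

[CX2]#[CX2] describes a carbon-carbon triple bond (an alkyne).
(A) contains an ethynyl group (-C#CH), which satisfies every atom and bond constraint.
(B) has a vinyl group (-CH=CH2) but the C=C is a double bond; both carbons are CX3, not CX2.
(C) has a vinyl group (-CH=CH2) but the C=C is a double bond; both carbons are CX3, not CX2.
(D) has a vinyl group (-CH=CH2) but the C=C is a double bond; both carbons are CX3, not CX2.
So the answer is (A).

A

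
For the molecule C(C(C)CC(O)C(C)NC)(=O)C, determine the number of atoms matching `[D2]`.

2

Check the 12 heavy atoms by environment: 4× C (D1) → no; 4× C (D3) → no; 1× C (D2) → match; 2× O (D1) → no; 1× N (D2) → match.
Summing the matching environments: 1 + 1 = 2 matching atoms.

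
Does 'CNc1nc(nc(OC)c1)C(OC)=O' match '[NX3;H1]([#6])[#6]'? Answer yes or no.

The pattern [NX3;H1]([#6])[#6] describes a trivalent nitrogen with one H, bonded to two carbons — a secondary amine.
The molecule carries an N-methylamino group (-NHCH3), whose atoms satisfy every constraint of the query, so the pattern matches.

Yes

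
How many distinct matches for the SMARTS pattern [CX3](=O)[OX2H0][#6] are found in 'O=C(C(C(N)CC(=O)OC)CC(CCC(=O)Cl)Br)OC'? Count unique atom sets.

2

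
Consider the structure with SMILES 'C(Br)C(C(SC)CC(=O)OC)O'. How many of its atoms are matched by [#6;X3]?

The query [#6;X3] means: any carbon (aromatic or not) with three total connections.
Check the 12 heavy atoms by environment: 6× C (X4) → no; 1× Br (X1) → no; 2× O (X2) → no; 1× C (X3) → match; 1× O (X1) → no; 1× S (X2) → no.
That gives 1 matching atom.

1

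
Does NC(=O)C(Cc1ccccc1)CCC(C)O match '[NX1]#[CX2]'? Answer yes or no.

No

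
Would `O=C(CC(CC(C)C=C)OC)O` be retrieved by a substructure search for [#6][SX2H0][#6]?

No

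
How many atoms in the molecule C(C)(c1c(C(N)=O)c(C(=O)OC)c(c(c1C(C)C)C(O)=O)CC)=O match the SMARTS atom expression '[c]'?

The query [c] means: lowercase c matches aromatic carbon only.
Check the 24 heavy atoms by environment: 6× c (aromatic) → match; 11× C → no; 6× O → no; 1× N → no.
That gives 6 matching atoms.

6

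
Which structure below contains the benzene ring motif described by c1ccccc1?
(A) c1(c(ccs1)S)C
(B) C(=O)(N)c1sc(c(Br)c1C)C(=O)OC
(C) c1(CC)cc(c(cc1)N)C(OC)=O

C

c1ccccc1 describes six aromatic carbons in a ring (a benzene ring).
(A) has a methyl group (-CH3) but no six-membered all-carbon aromatic ring is present.
(B) has a methyl group (-CH3) but no six-membered all-carbon aromatic ring is present.
(C) contains the required atom environment, so the pattern matches.
So the answer is (C).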